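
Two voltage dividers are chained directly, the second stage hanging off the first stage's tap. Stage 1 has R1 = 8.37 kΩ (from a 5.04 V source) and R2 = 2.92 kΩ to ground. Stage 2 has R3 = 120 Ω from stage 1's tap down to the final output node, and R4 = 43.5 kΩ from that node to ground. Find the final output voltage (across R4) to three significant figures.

Stage 2 presents R3+R4 = 43620 Ω as a load on stage 1's tap.
Stage 1's lower leg becomes R2‖(R3+R4) = 2737 Ω, so V_mid = 5.04 × 2737/11110 = 1.242 V.
Stage 2 is itself unloaded: V_out = V_mid × R4/(R3+R4) = 1.242 × 43500/43620 = 1.24 V.

V_out ≈ 1.24 V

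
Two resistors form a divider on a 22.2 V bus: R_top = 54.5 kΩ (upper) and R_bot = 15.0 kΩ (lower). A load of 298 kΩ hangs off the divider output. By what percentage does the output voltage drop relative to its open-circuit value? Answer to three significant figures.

The divider's output (Thévenin) resistance is R_top‖R_bot = 11.76 kΩ.
Fractional drop under load = R_th/(R_th + R_L) = 11.76 / (11.76 + 298) = 0.03797.
So the output falls by 3.80 %.

3.80 %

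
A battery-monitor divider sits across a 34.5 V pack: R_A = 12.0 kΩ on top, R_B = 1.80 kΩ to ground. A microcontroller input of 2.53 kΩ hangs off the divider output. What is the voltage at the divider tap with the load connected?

V_out ≈ 2.78 V

The load sits in parallel with R_B: R_B‖R_L = (1.80 × 2.53) / (1.80 + 2.53) = 1.052 kΩ.
V_out = 34.5 × 1.052 / (12.0 + 1.052) = 34.5 × 1.052/13.05 = 2.78 V.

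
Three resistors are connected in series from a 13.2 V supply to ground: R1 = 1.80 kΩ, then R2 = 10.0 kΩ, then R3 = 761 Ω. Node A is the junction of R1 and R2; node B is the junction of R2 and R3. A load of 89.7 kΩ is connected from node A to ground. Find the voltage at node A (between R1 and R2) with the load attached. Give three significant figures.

V ≈ 11.1 V

Below node A the series string R2+R3 = 10760 Ω sits in parallel with the 89700 Ω load: 9608 Ω.
V_A = 13.2 × 9608/(1800 + 9608) = 11.1 V.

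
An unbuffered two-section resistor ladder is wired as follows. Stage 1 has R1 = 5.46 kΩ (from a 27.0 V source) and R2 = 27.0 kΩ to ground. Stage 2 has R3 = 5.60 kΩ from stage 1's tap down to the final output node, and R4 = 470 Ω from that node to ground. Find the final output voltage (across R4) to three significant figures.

Stage 2 presents R3+R4 = 6070 Ω as a load on stage 1's tap.
Stage 1's lower leg becomes R2‖(R3+R4) = 4956 Ω, so V_mid = 27.0 × 4956/10420 = 12.85 V.
Stage 2 is itself unloaded: V_out = V_mid × R4/(R3+R4) = 12.85 × 470/6070 = 0.995 V.

V_out ≈ 0.995 V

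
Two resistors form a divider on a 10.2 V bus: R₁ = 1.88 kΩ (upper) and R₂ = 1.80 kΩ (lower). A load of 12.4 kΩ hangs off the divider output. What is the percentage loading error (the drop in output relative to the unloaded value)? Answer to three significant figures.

6.90 %

The divider's output (Thévenin) resistance is R₁‖R₂ = 0.9196 kΩ.
Fractional drop under load = R_th/(R_th + R_L) = 0.9196 / (0.9196 + 12.4) = 0.06904.
So the output falls by 6.90 %.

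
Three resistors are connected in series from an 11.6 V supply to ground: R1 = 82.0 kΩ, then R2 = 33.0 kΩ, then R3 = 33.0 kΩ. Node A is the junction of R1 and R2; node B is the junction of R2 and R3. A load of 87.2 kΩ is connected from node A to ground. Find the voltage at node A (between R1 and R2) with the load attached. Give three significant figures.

V ≈ 3.64 V

Below node A the series string R2+R3 = 66.00 kΩ sits in parallel with the 87.2 kΩ load: 37.57 kΩ.
V_A = 11.6 × 37.57/(82.0 + 37.57) = 3.64 V.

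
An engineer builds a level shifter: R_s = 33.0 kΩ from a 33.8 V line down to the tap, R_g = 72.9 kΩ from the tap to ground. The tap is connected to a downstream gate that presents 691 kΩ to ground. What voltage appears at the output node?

The load sits in parallel with R_g: R_g‖R_L = (72.9 × 691) / (72.9 + 691) = 65.94 kΩ.
V_out = 33.8 × 65.94 / (33.0 + 65.94) = 33.8 × 65.94/98.94 = 22.5 V.

V_out ≈ 22.5 V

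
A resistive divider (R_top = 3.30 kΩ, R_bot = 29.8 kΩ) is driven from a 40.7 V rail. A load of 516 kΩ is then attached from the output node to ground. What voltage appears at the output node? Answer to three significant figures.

The load sits in parallel with R_bot: R_bot‖R_L = (29.8 × 516) / (29.8 + 516) = 28.17 kΩ.
V_out = 40.7 × 28.17 / (3.30 + 28.17) = 40.7 × 28.17/31.47 = 36.4 V.
(Unloaded it would have been 36.6 V.)

V_out ≈ 36.4 V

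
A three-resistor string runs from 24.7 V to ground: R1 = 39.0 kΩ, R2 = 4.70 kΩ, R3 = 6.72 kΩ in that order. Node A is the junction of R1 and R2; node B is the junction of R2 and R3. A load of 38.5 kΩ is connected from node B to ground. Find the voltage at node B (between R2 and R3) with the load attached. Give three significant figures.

At node B, R3 is in parallel with the load: R3‖R_L = 5.721 kΩ.
Below node A the resistance is R2 + (R3‖R_L) = 10.42 kΩ, so V_A = 24.7 × 10.42/49.42 = 5.208 V.
Then V_B = V_A × (R3‖R_L)/(R2 + R3‖R_L) = 5.208 × 5.721/10.42 = 2.86 V.

V ≈ 2.86 V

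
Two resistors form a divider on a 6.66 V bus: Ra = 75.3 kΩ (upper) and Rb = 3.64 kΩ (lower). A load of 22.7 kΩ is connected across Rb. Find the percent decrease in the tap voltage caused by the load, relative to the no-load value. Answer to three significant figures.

Unloaded V = 6.66 × 3.64/78.94 = 0.30710 V.
Loaded: Rb‖R_L = 3.137 kΩ, giving V = 6.66 × 3.137/78.44 = 0.26636 V.
Drop = (0.30710 − 0.26636) / 0.30710 = 13.3 %.

13.3 %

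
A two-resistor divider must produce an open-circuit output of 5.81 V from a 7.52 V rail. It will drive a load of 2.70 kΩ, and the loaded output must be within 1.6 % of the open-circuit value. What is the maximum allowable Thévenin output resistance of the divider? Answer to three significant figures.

R_th ≤ 43.9 Ω

Loading drop = R_th/(R_th + R_L) ≤ 0.0160, so R_th ≤ R_L · ε/(1−ε) = 2.70 kΩ × 0.0160/0.9840 = 43.9 Ω.
(Any R1, R2 with R2/(R1+R2) = 0.773 and R1‖R2 ≤ 43.9 Ω will meet the spec.)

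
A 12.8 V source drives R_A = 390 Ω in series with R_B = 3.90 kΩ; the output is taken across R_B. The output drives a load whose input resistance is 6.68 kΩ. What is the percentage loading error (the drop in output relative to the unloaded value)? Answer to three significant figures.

The divider's output (Thévenin) resistance is R_A‖R_B = 354.5 Ω.
Fractional drop under load = R_th/(R_th + R_L) = 354.5 / (354.5 + 6680) = 0.05040.
So the output falls by 5.04 %.

5.04 %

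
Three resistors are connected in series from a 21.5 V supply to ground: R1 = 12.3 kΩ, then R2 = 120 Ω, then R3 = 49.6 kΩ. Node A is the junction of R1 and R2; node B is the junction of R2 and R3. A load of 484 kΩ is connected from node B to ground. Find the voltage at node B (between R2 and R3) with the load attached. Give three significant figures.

At node B, R3 is in parallel with the load: R3‖R_L = 44990 Ω.
Below node A the resistance is R2 + (R3‖R_L) = 45110 Ω, so V_A = 21.5 × 45110/57410 = 16.89 V.
Then V_B = V_A × (R3‖R_L)/(R2 + R3‖R_L) = 16.89 × 44990/45110 = 16.8 V.

V ≈ 16.8 V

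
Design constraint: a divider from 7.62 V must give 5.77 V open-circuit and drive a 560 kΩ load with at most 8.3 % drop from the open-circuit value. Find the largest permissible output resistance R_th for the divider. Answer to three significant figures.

Loading drop = R_th/(R_th + R_L) ≤ 0.0830, so R_th ≤ R_L · ε/(1−ε) = 560 kΩ × 0.0830/0.9170 = 50.7 kΩ.
(Any R1, R2 with R2/(R1+R2) = 0.757 and R1‖R2 ≤ 50.7 kΩ will meet the spec.)

R_th ≤ 50.7 kΩ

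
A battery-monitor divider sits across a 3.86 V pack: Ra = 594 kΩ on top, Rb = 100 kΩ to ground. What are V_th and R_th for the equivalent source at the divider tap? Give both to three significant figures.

V_th = 0.556 V, R_th = 85.6 kΩ

V_th is the open-circuit tap voltage: 3.86 × 100/(594 + 100) = 0.556 V.
With the supply zeroed, Ra and Rb appear in parallel from the tap: R_th = Ra‖Rb = (594 × 100)/694.0 = 85.6 kΩ.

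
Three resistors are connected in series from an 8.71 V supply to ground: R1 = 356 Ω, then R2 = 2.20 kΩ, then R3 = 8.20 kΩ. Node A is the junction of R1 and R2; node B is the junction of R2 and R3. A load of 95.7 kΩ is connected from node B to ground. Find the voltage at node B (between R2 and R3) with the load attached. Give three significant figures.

At node B, R3 is in parallel with the load: R3‖R_L = 7553 Ω.
Below node A the resistance is R2 + (R3‖R_L) = 9753 Ω, so V_A = 8.71 × 9753/10110 = 8.403 V.
Then V_B = V_A × (R3‖R_L)/(R2 + R3‖R_L) = 8.403 × 7553/9753 = 6.51 V.

V ≈ 6.51 V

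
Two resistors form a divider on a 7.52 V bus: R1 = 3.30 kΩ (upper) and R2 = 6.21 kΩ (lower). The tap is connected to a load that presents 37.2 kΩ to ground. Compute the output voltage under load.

V_out ≈ 4.64 V

The load sits in parallel with R2: R2‖R_L = (6.21 × 37.2) / (6.21 + 37.2) = 5.322 kΩ.
V_out = 7.52 × 5.322 / (3.30 + 5.322) = 7.52 × 5.322/8.622 = 4.64 V.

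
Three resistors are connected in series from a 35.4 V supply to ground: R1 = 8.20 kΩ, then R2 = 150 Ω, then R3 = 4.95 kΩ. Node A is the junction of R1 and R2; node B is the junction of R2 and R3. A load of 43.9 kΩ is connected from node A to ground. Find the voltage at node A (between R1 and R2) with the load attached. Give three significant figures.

Below node A the series string R2+R3 = 5100 Ω sits in parallel with the 43900 Ω load: 4569 Ω.
V_A = 35.4 × 4569/(8200 + 4569) = 12.7 V.

V ≈ 12.7 V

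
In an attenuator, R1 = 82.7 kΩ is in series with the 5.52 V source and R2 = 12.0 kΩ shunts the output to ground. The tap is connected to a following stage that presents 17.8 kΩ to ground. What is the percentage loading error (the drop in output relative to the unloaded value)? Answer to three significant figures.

The divider's output (Thévenin) resistance is R1‖R2 = 10.48 kΩ.
Fractional drop under load = R_th/(R_th + R_L) = 10.48 / (10.48 + 17.8) = 0.3706.
So the output falls by 37.1 %.

37.1 %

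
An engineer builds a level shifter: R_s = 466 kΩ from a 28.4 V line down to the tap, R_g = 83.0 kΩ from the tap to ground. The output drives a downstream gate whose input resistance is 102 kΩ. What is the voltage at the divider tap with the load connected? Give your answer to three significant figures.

V_out ≈ 2.54 V

The load sits in parallel with R_g: R_g‖R_L = (83.0 × 102) / (83.0 + 102) = 45.76 kΩ.
V_out = 28.4 × 45.76 / (466 + 45.76) = 28.4 × 45.76/511.8 = 2.54 V.
(Unloaded it would have been 4.29 V.)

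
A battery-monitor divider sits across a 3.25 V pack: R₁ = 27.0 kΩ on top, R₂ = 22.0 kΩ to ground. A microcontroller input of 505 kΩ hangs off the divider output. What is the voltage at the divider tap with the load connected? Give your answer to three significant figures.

The load sits in parallel with R₂: R₂‖R_L = (22.0 × 505) / (22.0 + 505) = 21.08 kΩ.
V_out = 3.25 × 21.08 / (27.0 + 21.08) = 3.25 × 21.08/48.08 = 1.42 V.

V_out ≈ 1.42 V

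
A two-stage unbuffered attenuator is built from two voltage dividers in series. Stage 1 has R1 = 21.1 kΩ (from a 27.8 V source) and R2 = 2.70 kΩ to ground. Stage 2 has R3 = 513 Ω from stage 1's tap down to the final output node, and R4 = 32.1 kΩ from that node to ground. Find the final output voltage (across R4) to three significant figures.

Stage 2 presents R3+R4 = 32610 Ω as a load on stage 1's tap.
Stage 1's lower leg becomes R2‖(R3+R4) = 2494 Ω, so V_mid = 27.8 × 2494/23590 = 2.938 V.
Stage 2 is itself unloaded: V_out = V_mid × R4/(R3+R4) = 2.938 × 32100/32610 = 2.89 V.

V_out ≈ 2.89 V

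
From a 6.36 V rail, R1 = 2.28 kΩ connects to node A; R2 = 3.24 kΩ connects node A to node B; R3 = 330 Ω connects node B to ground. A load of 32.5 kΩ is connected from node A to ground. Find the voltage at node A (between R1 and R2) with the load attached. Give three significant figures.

Below node A the series string R2+R3 = 3570 Ω sits in parallel with the 32500 Ω load: 3217 Ω.
V_A = 6.36 × 3217/(2280 + 3217) = 3.72 V.

V ≈ 3.72 V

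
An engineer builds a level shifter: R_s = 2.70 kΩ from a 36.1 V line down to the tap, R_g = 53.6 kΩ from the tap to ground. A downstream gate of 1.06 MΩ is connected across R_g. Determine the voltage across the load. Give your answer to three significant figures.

The load sits in parallel with R_g: R_g‖R_L = (53.6 × 1060) / (53.6 + 1060) = 51.02 kΩ.
V_out = 36.1 × 51.02 / (2.70 + 51.02) = 36.1 × 51.02/53.72 = 34.3 V.
(Unloaded it would have been 34.4 V.)

V_out ≈ 34.3 V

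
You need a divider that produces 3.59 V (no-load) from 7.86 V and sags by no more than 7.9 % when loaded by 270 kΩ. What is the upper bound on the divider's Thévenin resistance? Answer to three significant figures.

R_th ≤ 23.2 kΩ

Loading drop = R_th/(R_th + R_L) ≤ 0.0790, so R_th ≤ R_L · ε/(1−ε) = 270 kΩ × 0.0790/0.9210 = 23.2 kΩ.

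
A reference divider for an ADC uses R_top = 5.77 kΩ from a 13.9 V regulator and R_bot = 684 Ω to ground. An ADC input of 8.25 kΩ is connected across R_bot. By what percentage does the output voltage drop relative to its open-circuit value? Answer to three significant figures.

The divider's output (Thévenin) resistance is R_top‖R_bot = 611.5 Ω.
Fractional drop under load = R_th/(R_th + R_L) = 611.5 / (611.5 + 8250) = 0.06901.
So the output falls by 6.90 %.

6.90 %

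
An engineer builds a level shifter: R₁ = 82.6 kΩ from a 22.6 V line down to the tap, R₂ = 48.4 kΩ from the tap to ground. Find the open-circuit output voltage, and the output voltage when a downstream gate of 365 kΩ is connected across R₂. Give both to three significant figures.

Unloaded: 8.35 V; loaded: 7.71 V

Open-circuit: V = 22.6 × 48.4/(82.6 + 48.4) = 8.35 V.
With the load, R₂ becomes R₂‖R_L = 42.73 kΩ, so V = 22.6 × 42.73/125.3 = 7.71 V.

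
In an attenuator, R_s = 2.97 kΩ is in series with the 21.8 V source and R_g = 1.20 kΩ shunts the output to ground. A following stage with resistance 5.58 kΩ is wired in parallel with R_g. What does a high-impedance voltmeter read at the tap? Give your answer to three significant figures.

V_out ≈ 5.44 V

The load sits in parallel with R_g: R_g‖R_L = (1.20 × 5.58) / (1.20 + 5.58) = 0.9876 kΩ.
V_out = 21.8 × 0.9876 / (2.97 + 0.9876) = 21.8 × 0.9876/3.958 = 5.44 V.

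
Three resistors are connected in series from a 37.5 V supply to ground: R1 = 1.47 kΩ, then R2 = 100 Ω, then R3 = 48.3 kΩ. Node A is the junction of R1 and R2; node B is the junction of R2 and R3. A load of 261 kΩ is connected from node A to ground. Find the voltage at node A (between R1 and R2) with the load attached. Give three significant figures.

V ≈ 36.2 V

Below node A the series string R2+R3 = 48400 Ω sits in parallel with the 261000 Ω load: 40830 Ω.
V_A = 37.5 × 40830/(1470 + 40830) = 36.2 V.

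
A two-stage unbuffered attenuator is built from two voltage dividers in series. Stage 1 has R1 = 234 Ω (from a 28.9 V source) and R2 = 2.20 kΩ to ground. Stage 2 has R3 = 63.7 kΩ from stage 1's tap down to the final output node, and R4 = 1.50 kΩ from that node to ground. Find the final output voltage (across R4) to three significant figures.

V_out ≈ 0.599 V

Stage 2 presents R3+R4 = 65200 Ω as a load on stage 1's tap.
Stage 1's lower leg becomes R2‖(R3+R4) = 2128 Ω, so V_mid = 28.9 × 2128/2362 = 26.04 V.
Stage 2 is itself unloaded: V_out = V_mid × R4/(R3+R4) = 26.04 × 1500/65200 = 0.599 V.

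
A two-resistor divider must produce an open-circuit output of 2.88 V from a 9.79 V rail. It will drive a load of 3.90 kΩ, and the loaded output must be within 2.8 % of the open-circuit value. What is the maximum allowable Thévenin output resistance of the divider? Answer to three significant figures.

Loading drop = R_th/(R_th + R_L) ≤ 0.0280, so R_th ≤ R_L · ε/(1−ε) = 3.90 kΩ × 0.0280/0.9720 = 112 Ω.

R_th ≤ 112 Ω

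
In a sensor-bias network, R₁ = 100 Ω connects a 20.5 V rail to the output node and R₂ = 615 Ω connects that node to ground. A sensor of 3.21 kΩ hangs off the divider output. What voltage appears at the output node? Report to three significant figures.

The load sits in parallel with R₂: R₂‖R_L = (615 × 3210) / (615 + 3210) = 516.1 Ω.
V_out = 20.5 × 516.1 / (100 + 516.1) = 20.5 × 516.1/616.1 = 17.2 V.

V_out ≈ 17.2 V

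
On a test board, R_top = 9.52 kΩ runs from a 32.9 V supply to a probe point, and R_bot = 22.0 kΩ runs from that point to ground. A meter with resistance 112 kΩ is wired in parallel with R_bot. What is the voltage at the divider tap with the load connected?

The load sits in parallel with R_bot: R_bot‖R_L = (22.0 × 112) / (22.0 + 112) = 18.39 kΩ.
V_out = 32.9 × 18.39 / (9.52 + 18.39) = 32.9 × 18.39/27.91 = 21.7 V.
(Unloaded it would have been 23.0 V.)

V_out ≈ 21.7 V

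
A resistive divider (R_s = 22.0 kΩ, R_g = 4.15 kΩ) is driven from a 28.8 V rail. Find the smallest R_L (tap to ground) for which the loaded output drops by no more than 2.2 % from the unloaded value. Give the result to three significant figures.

Output resistance R_th = R_s‖R_g = (22.0 × 4.15)/26.15 = 3.491 kΩ.
The fractional drop is R_th/(R_th + R_L); requiring this ≤ 0.0220 gives R_L ≥ R_th(1/0.0220 − 1) = 3.491 × 44.45 = 155 kΩ.

R_L(min) ≈ 155 kΩ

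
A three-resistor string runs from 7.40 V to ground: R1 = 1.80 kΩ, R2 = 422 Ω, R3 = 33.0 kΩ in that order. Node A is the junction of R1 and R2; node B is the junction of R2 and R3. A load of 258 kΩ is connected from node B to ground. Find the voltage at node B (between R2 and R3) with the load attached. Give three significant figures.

V ≈ 6.88 V

At node B, R3 is in parallel with the load: R3‖R_L = 29260 Ω.
Below node A the resistance is R2 + (R3‖R_L) = 29680 Ω, so V_A = 7.40 × 29680/31480 = 6.977 V.
Then V_B = V_A × (R3‖R_L)/(R2 + R3‖R_L) = 6.977 × 29260/29680 = 6.88 V.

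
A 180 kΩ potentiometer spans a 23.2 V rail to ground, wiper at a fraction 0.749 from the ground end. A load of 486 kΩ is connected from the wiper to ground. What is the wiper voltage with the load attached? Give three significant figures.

V ≈ 16.2 V

The wiper splits the pot into (1−α)R = 45.18 kΩ above and αR = 134.8 kΩ below.
Lower section ‖ load = 105.5 kΩ.
V_wiper = 23.2 × 105.5/(45.18 + 105.5) = 16.2 V.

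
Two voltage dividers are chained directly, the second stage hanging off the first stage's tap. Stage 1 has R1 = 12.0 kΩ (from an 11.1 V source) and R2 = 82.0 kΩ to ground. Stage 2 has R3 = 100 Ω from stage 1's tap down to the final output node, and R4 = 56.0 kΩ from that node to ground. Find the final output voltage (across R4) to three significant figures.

V_out ≈ 8.15 V

Stage 2 presents R3+R4 = 56100 Ω as a load on stage 1's tap.
Stage 1's lower leg becomes R2‖(R3+R4) = 33310 Ω, so V_mid = 11.1 × 33310/45310 = 8.160 V.
Stage 2 is itself unloaded: V_out = V_mid × R4/(R3+R4) = 8.160 × 56000/56100 = 8.15 V.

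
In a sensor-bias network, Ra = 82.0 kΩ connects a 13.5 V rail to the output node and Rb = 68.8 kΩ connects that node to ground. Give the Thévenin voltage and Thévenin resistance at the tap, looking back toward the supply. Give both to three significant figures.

V_th is the open-circuit tap voltage: 13.5 × 68.8/(82.0 + 68.8) = 6.16 V.
With the supply zeroed, Ra and Rb appear in parallel from the tap: R_th = Ra‖Rb = (82.0 × 68.8)/150.8 = 37.4 kΩ.

V_th = 6.16 V, R_th = 37.4 kΩ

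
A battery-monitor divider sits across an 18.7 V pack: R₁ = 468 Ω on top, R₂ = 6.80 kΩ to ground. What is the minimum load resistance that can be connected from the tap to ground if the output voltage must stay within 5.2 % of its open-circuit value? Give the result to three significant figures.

Output resistance R_th = R₁‖R₂ = (468 × 6800)/7268 = 437.9 Ω.
The fractional drop is R_th/(R_th + R_L); requiring this ≤ 0.0520 gives R_L ≥ R_th(1/0.0520 − 1) = 437.9 × 18.23 = 7.98 kΩ.

R_L(min) ≈ 7.98 kΩ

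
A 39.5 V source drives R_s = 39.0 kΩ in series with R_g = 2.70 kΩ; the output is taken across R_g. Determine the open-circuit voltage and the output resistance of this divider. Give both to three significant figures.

V_th is the open-circuit tap voltage: 39.5 × 2.70/(39.0 + 2.70) = 2.56 V.
With the supply zeroed, R_s and R_g appear in parallel from the tap: R_th = R_s‖R_g = (39.0 × 2.70)/41.70 = 2.53 kΩ.

V_th = 2.56 V, R_th = 2.53 kΩ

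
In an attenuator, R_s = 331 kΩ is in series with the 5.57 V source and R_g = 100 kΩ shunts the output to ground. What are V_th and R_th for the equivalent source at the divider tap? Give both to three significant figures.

V_th = 1.29 V, R_th = 76.8 kΩ

V_th is the open-circuit tap voltage: 5.57 × 100/(331 + 100) = 1.29 V.
With the supply zeroed, R_s and R_g appear in parallel from the tap: R_th = R_s‖R_g = (331 × 100)/431.0 = 76.8 kΩ.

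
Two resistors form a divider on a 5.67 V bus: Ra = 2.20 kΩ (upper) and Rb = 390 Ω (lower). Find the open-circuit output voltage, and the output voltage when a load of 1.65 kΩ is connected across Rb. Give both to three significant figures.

Open-circuit: V = 5.67 × 390/(2200 + 390) = 0.854 V.
With the load, Rb becomes Rb‖R_L = 315.4 Ω, so V = 5.67 × 315.4/2515 = 0.711 V.

Unloaded: 0.854 V; loaded: 0.711 V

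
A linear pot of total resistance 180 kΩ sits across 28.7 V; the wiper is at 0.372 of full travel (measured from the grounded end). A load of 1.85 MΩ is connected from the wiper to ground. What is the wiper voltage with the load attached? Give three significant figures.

V ≈ 10.4 V

The wiper splits the pot into (1−α)R = 113.0 kΩ above and αR = 66.96 kΩ below.
Lower section ‖ load = 64.62 kΩ.
V_wiper = 28.7 × 64.62/(113.0 + 64.62) = 10.4 V.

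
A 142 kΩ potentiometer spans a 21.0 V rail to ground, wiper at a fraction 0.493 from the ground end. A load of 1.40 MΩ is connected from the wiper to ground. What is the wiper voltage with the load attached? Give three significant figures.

The wiper splits the pot into (1−α)R = 71.99 kΩ above and αR = 70.01 kΩ below.
Lower section ‖ load = 66.67 kΩ.
V_wiper = 21.0 × 66.67/(71.99 + 66.67) = 10.1 V.

V ≈ 10.1 V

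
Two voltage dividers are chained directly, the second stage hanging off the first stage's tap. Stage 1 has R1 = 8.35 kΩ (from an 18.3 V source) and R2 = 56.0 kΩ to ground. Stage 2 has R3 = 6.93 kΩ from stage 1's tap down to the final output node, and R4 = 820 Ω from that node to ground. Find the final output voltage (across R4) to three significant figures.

V_out ≈ 0.870 V

Stage 2 presents R3+R4 = 7750 Ω as a load on stage 1's tap.
Stage 1's lower leg becomes R2‖(R3+R4) = 6808 Ω, so V_mid = 18.3 × 6808/15160 = 8.219 V.
Stage 2 is itself unloaded: V_out = V_mid × R4/(R3+R4) = 8.219 × 820/7750 = 0.870 V.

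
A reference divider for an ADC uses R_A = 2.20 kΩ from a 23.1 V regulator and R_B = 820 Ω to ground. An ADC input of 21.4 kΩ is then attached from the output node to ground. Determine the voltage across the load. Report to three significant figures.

The load sits in parallel with R_B: R_B‖R_L = (820 × 21400) / (820 + 21400) = 789.7 Ω.
V_out = 23.1 × 789.7 / (2200 + 789.7) = 23.1 × 789.7/2990 = 6.10 V.
(Unloaded it would have been 6.27 V.)

V_out ≈ 6.10 V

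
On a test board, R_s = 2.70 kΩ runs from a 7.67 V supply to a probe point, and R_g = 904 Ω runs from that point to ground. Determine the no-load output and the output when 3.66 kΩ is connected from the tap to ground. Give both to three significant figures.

Open-circuit: V = 7.67 × 904/(2700 + 904) = 1.92 V.
With the load, R_g becomes R_g‖R_L = 724.9 Ω, so V = 7.67 × 724.9/3425 = 1.62 V.

Unloaded: 1.92 V; loaded: 1.62 V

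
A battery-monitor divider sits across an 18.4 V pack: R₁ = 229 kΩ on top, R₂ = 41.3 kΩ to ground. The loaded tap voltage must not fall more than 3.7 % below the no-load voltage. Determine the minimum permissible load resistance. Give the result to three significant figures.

Output resistance R_th = R₁‖R₂ = (229 × 41.3)/270.3 = 34.99 kΩ.
The fractional drop is R_th/(R_th + R_L); requiring this ≤ 0.0370 gives R_L ≥ R_th(1/0.0370 − 1) = 34.99 × 26.03 = 911 kΩ.

R_L(min) ≈ 911 kΩ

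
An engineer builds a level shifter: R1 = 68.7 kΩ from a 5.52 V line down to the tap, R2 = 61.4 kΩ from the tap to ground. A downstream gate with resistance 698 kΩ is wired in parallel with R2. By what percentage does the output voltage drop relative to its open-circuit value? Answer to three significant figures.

4.44 %

The divider's output (Thévenin) resistance is R1‖R2 = 32.42 kΩ.
Fractional drop under load = R_th/(R_th + R_L) = 32.42 / (32.42 + 698) = 0.04439.
So the output falls by 4.44 %.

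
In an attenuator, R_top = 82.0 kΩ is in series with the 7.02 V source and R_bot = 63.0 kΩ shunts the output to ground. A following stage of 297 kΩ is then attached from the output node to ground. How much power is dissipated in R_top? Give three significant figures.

P ≈ 0.225 mW

Total resistance from the source is R_top + (R_bot‖R_L) = 134.0 kΩ, so I = 7.02/134.0 kΩ = 0.05240 mA.
P = I²·R_top = (0.05240 mA)² × 82.0 kΩ = 0.225 mW.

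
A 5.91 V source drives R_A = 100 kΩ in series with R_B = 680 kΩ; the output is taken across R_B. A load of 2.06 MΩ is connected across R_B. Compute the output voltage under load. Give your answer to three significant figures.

The load sits in parallel with R_B: R_B‖R_L = (680 × 2060) / (680 + 2060) = 511.2 kΩ.
V_out = 5.91 × 511.2 / (100 + 511.2) = 5.91 × 511.2/611.2 = 4.94 V.

V_out ≈ 4.94 V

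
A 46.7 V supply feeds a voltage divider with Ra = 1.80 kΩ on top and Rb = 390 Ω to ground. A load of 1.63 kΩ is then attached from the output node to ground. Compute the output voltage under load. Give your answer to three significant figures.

The load sits in parallel with Rb: Rb‖R_L = (390 × 1630) / (390 + 1630) = 314.7 Ω.
V_out = 46.7 × 314.7 / (1800 + 314.7) = 46.7 × 314.7/2115 = 6.95 V.

V_out ≈ 6.95 V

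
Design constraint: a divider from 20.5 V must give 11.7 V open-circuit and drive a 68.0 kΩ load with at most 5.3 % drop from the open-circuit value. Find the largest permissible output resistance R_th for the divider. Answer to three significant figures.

Loading drop = R_th/(R_th + R_L) ≤ 0.0530, so R_th ≤ R_L · ε/(1−ε) = 68.0 kΩ × 0.0530/0.9470 = 3.81 kΩ.
(Any R1, R2 with R2/(R1+R2) = 0.571 and R1‖R2 ≤ 3.81 kΩ will meet the spec.)

R_th ≤ 3.81 kΩ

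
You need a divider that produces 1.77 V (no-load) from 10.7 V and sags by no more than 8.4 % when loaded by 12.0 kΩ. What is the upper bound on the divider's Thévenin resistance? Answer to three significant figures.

Loading drop = R_th/(R_th + R_L) ≤ 0.0840, so R_th ≤ R_L · ε/(1−ε) = 12.0 kΩ × 0.0840/0.9160 = 1.10 kΩ.
(Any R1, R2 with R2/(R1+R2) = 0.165 and R1‖R2 ≤ 1.10 kΩ will meet the spec.)

R_th ≤ 1.10 kΩ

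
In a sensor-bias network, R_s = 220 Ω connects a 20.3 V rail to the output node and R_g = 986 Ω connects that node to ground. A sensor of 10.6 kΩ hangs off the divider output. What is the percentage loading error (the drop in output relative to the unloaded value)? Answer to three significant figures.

The divider's output (Thévenin) resistance is R_s‖R_g = 179.9 Ω.
Fractional drop under load = R_th/(R_th + R_L) = 179.9 / (179.9 + 10600) = 0.01669.
So the output falls by 1.67 %.

1.67 %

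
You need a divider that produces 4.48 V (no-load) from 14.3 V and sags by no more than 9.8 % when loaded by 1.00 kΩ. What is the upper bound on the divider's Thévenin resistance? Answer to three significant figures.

Loading drop = R_th/(R_th + R_L) ≤ 0.0980, so R_th ≤ R_L · ε/(1−ε) = 1.00 kΩ × 0.0980/0.9020 = 109 Ω.

R_th ≤ 109 Ω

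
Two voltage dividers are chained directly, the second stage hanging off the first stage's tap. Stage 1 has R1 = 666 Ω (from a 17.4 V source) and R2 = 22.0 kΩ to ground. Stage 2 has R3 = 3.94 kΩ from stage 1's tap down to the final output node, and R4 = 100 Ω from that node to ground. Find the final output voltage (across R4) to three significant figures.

V_out ≈ 0.360 V

Stage 2 presents R3+R4 = 4040 Ω as a load on stage 1's tap.
Stage 1's lower leg becomes R2‖(R3+R4) = 3413 Ω, so V_mid = 17.4 × 3413/4079 = 14.56 V.
Stage 2 is itself unloaded: V_out = V_mid × R4/(R3+R4) = 14.56 × 100/4040 = 0.360 V.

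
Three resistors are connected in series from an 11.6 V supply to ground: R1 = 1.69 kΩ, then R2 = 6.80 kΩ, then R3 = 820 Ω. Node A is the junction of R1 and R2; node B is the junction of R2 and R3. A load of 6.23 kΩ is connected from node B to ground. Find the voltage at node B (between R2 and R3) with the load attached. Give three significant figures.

At node B, R3 is in parallel with the load: R3‖R_L = 724.6 Ω.
Below node A the resistance is R2 + (R3‖R_L) = 7525 Ω, so V_A = 11.6 × 7525/9215 = 9.473 V.
Then V_B = V_A × (R3‖R_L)/(R2 + R3‖R_L) = 9.473 × 724.6/7525 = 0.912 V.

V ≈ 0.912 V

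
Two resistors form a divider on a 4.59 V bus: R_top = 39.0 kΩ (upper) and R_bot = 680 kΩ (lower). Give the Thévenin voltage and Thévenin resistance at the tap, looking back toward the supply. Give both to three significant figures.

V_th = 4.34 V, R_th = 36.9 kΩ

V_th is the open-circuit tap voltage: 4.59 × 680/(39.0 + 680) = 4.34 V.
With the supply zeroed, R_top and R_bot appear in parallel from the tap: R_th = R_top‖R_bot = (39.0 × 680)/719.0 = 36.9 kΩ.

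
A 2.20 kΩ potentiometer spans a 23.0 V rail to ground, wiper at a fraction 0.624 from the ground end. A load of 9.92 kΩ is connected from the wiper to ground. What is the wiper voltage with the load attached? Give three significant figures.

The wiper splits the pot into (1−α)R = 827.2 Ω above and αR = 1373 Ω below.
Lower section ‖ load = 1206 Ω.
V_wiper = 23.0 × 1206/(827.2 + 1206) = 13.6 V.

V ≈ 13.6 V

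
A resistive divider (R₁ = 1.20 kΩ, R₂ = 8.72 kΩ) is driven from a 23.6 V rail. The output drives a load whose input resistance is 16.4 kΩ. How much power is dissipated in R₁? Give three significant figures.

Total resistance from the source is R₁ + (R₂‖R_L) = 6.893 kΩ, so I = 23.6/6.893 kΩ = 3.424 mA.
P = I²·R₁ = (3.424 mA)² × 1.20 kΩ = 14.1 mW.

P ≈ 14.1 mW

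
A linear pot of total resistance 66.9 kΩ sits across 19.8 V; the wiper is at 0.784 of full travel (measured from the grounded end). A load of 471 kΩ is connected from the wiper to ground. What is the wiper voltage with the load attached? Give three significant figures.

V ≈ 15.2 V

The wiper splits the pot into (1−α)R = 14.45 kΩ above and αR = 52.45 kΩ below.
Lower section ‖ load = 47.19 kΩ.
V_wiper = 19.8 × 47.19/(14.45 + 47.19) = 15.2 V.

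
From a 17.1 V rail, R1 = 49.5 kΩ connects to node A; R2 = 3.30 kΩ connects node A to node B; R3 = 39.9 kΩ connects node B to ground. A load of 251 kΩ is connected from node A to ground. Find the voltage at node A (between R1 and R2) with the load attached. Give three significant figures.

V ≈ 7.30 V

Below node A the series string R2+R3 = 43.20 kΩ sits in parallel with the 251 kΩ load: 36.86 kΩ.
V_A = 17.1 × 36.86/(49.5 + 36.86) = 7.30 V.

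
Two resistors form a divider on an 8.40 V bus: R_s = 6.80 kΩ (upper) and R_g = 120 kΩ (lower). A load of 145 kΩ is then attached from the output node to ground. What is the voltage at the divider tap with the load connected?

The load sits in parallel with R_g: R_g‖R_L = (120 × 145) / (120 + 145) = 65.66 kΩ.
V_out = 8.40 × 65.66 / (6.80 + 65.66) = 8.40 × 65.66/72.46 = 7.61 V.

V_out ≈ 7.61 V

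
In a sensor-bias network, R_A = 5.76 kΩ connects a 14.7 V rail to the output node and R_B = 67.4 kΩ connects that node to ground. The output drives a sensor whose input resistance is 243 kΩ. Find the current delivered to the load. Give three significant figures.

I_L ≈ 0.0545 mA

R_B‖R_L = 52.76 kΩ; V_out = 14.7 × 52.76/58.52 = 13.25 V.
I_L = V_out / R_L = 13.25 / 243 kΩ = 0.0545 mA.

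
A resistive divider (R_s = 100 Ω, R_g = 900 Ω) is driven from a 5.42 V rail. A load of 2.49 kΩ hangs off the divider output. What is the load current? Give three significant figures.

I_L ≈ 1.89 mA

R_g‖R_L = 661.1 Ω; V_out = 5.42 × 661.1/761.1 = 4.708 V.
I_L = V_out / R_L = 4.708 / 2.49 kΩ = 1.89 mA.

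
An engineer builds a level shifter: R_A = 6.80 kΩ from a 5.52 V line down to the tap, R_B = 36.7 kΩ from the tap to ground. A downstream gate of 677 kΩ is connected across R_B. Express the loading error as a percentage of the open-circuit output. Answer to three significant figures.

The divider's output (Thévenin) resistance is R_A‖R_B = 5.737 kΩ.
Fractional drop under load = R_th/(R_th + R_L) = 5.737 / (5.737 + 677) = 0.008403.
So the output falls by 0.840 %.

0.840 %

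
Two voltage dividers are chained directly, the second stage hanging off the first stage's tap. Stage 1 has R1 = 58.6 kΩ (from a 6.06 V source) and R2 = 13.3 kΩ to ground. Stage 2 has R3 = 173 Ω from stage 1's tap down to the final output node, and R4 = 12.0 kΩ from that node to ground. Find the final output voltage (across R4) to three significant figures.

Stage 2 presents R3+R4 = 12170 Ω as a load on stage 1's tap.
Stage 1's lower leg becomes R2‖(R3+R4) = 6356 Ω, so V_mid = 6.06 × 6356/64960 = 0.5930 V.
Stage 2 is itself unloaded: V_out = V_mid × R4/(R3+R4) = 0.5930 × 12000/12170 = 0.585 V.

V_out ≈ 0.585 V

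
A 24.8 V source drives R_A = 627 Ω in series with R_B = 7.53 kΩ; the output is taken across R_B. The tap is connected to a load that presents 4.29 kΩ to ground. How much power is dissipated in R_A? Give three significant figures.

P ≈ 34.2 mW

Total resistance from the source is R_A + (R_B‖R_L) = 3360 Ω, so I = 24.8/3360 Ω = 7.381 mA.
P = I²·R_A = (7.381 mA)² × 627 Ω = 34.2 mW.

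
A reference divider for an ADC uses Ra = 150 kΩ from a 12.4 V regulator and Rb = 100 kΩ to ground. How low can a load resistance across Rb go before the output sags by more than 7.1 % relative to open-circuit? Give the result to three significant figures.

Output resistance R_th = Ra‖Rb = (150 × 100)/250.0 = 60.00 kΩ.
The fractional drop is R_th/(R_th + R_L); requiring this ≤ 0.0710 gives R_L ≥ R_th(1/0.0710 − 1) = 60.00 × 13.08 = 785 kΩ.

R_L(min) ≈ 785 kΩ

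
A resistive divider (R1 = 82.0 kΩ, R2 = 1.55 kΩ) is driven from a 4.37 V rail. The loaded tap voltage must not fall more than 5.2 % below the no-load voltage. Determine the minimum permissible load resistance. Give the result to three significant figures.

Output resistance R_th = R1‖R2 = (82.0 × 1.55)/83.55 = 1.521 kΩ.
The fractional drop is R_th/(R_th + R_L); requiring this ≤ 0.0520 gives R_L ≥ R_th(1/0.0520 − 1) = 1.521 × 18.23 = 27.7 kΩ.

R_L(min) ≈ 27.7 kΩ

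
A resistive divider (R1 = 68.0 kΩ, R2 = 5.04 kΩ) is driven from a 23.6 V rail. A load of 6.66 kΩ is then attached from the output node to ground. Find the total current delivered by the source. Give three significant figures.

I ≈ 0.333 mA

R2‖R_L = 2.869 kΩ, so the source sees R1 + R2‖R_L = 70.87 kΩ.
I = 23.6 V / 70.87 kΩ = 0.333 mA.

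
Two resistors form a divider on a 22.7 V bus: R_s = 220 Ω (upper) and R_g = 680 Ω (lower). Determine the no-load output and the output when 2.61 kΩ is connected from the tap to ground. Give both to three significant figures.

Unloaded: 17.2 V; loaded: 16.1 V

Open-circuit: V = 22.7 × 680/(220 + 680) = 17.2 V.
With the load, R_g becomes R_g‖R_L = 539.5 Ω, so V = 22.7 × 539.5/759.5 = 16.1 V.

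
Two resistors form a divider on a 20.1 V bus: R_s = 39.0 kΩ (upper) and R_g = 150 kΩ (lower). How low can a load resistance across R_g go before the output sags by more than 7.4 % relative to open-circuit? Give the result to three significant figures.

Output resistance R_th = R_s‖R_g = (39.0 × 150)/189.0 = 30.95 kΩ.
The fractional drop is R_th/(R_th + R_L); requiring this ≤ 0.0740 gives R_L ≥ R_th(1/0.0740 − 1) = 30.95 × 12.51 = 387 kΩ.

R_L(min) ≈ 387 kΩ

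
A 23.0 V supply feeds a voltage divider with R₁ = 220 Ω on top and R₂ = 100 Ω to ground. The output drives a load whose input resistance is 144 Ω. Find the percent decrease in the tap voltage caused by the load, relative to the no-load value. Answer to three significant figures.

The divider's output (Thévenin) resistance is R₁‖R₂ = 68.75 Ω.
Fractional drop under load = R_th/(R_th + R_L) = 68.75 / (68.75 + 144) = 0.3231.
So the output falls by 32.3 %.

32.3 %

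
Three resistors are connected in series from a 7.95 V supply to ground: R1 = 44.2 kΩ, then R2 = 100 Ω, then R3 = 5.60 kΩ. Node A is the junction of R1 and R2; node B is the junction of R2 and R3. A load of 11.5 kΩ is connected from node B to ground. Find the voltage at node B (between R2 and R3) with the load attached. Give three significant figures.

At node B, R3 is in parallel with the load: R3‖R_L = 3766 Ω.
Below node A the resistance is R2 + (R3‖R_L) = 3866 Ω, so V_A = 7.95 × 3866/48070 = 0.6394 V.
Then V_B = V_A × (R3‖R_L)/(R2 + R3‖R_L) = 0.6394 × 3766/3866 = 0.623 V.

V ≈ 0.623 V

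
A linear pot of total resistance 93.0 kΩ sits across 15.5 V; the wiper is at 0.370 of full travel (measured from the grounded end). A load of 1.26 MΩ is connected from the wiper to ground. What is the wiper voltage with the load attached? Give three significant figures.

The wiper splits the pot into (1−α)R = 58.59 kΩ above and αR = 34.41 kΩ below.
Lower section ‖ load = 33.50 kΩ.
V_wiper = 15.5 × 33.50/(58.59 + 33.50) = 5.64 V.

V ≈ 5.64 V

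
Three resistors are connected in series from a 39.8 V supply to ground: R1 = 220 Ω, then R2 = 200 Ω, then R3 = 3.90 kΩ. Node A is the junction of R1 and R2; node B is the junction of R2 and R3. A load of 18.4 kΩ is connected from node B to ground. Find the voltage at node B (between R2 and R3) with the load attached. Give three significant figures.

V ≈ 35.2 V

At node B, R3 is in parallel with the load: R3‖R_L = 3218 Ω.
Below node A the resistance is R2 + (R3‖R_L) = 3418 Ω, so V_A = 39.8 × 3418/3638 = 37.39 V.
Then V_B = V_A × (R3‖R_L)/(R2 + R3‖R_L) = 37.39 × 3218/3418 = 35.2 V.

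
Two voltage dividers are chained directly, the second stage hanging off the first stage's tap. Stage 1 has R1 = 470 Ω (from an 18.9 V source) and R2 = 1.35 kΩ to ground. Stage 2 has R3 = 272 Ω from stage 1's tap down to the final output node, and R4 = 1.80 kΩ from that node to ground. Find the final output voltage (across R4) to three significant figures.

Stage 2 presents R3+R4 = 2072 Ω as a load on stage 1's tap.
Stage 1's lower leg becomes R2‖(R3+R4) = 817.4 Ω, so V_mid = 18.9 × 817.4/1287 = 12.00 V.
Stage 2 is itself unloaded: V_out = V_mid × R4/(R3+R4) = 12.00 × 1800/2072 = 10.4 V.

V_out ≈ 10.4 V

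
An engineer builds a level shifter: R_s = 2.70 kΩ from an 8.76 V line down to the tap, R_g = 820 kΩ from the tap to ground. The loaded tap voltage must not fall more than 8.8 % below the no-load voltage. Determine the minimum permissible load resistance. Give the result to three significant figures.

R_L(min) ≈ 27.9 kΩ

Output resistance R_th = R_s‖R_g = (2.70 × 820)/822.7 = 2.691 kΩ.
The fractional drop is R_th/(R_th + R_L); requiring this ≤ 0.0880 gives R_L ≥ R_th(1/0.0880 − 1) = 2.691 × 10.36 = 27.9 kΩ.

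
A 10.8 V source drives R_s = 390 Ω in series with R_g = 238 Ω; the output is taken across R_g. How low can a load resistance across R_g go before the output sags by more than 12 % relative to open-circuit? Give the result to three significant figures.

Output resistance R_th = R_s‖R_g = (390 × 238)/628.0 = 147.8 Ω.
The fractional drop is R_th/(R_th + R_L); requiring this ≤ 0.120 gives R_L ≥ R_th(1/0.120 − 1) = 147.8 × 7.333 = 1.08 kΩ.

R_L(min) ≈ 1.08 kΩ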